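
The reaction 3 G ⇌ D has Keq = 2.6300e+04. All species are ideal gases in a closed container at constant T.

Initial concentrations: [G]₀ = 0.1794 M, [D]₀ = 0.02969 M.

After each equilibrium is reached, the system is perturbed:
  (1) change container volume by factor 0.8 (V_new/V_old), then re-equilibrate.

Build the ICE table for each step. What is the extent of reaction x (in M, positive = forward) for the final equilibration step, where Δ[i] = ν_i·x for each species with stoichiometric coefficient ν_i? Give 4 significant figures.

x = 8.3615e-04 M

Q₀ = 5.142 vs Keq = 2.6300e+04 ⇒ Q<K, forward
Step 1:
                  G         D
  init       0.1794   0.02969
  Δ         -0.1646   0.05488
  eq        0.01476   0.08457
  solve Keq expr → x = 0.05488; check Q = 2.6300e+04
Then change container volume by factor 0.8 (V_new/V_old).
Step 2:
                  G         D
  init      0.01845    0.1057
  Δ       -0.002508 8.3615e-04
  eq        0.01594    0.1065
  solve Keq expr → x = 8.3615e-04; check Q = 2.6300e+04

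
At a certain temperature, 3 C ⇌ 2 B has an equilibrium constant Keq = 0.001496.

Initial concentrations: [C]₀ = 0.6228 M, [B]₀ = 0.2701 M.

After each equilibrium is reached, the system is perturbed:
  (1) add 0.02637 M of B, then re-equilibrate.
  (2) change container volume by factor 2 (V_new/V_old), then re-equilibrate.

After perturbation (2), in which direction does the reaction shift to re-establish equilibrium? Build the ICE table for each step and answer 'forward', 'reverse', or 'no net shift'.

Direction: reverse

Q₀ = 0.302 vs Keq = 0.001496 ⇒ Q>K, reverse
Step 1:
                   C          B
  Initial     0.6228     0.2701
  Change      0.3495     -0.233
  Equil       0.9723    0.03708
  solve Keq expr → x = -0.1165; check Q = 0.001496
Then add 0.02637 M of B.
Step 2:
                   C          B
  Initial     0.9723    0.06345
  Change      0.0364   -0.02427
  Equil        1.009    0.03919
  solve Keq expr → x = -0.01213; check Q = 0.001496
Then change container volume by factor 2 (V_new/V_old).
Step 3:
                   C          B
  Initial     0.5044    0.01959
  Change    0.008105  -0.005403
  Equil       0.5125    0.01419
  solve Keq expr → x = -0.002702; check Q = 0.001496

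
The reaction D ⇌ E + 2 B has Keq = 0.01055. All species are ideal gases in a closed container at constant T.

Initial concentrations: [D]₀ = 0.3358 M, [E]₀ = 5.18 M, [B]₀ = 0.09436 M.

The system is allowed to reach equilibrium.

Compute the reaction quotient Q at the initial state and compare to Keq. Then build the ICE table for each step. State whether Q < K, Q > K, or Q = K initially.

Q₀ = 0.1373 vs Keq = 0.01055 ⇒ Q>K, reverse
Step 1:
                    D           E           B
  init         0.3358        5.18     0.09436
  Δ           0.03342    -0.03342    -0.06685
  eq           0.3692       5.147     0.02751
  solve Keq expr → x = -0.03342; check Q = 0.01055

Q₀ = 0.1373; Q > K (proceeds reverse)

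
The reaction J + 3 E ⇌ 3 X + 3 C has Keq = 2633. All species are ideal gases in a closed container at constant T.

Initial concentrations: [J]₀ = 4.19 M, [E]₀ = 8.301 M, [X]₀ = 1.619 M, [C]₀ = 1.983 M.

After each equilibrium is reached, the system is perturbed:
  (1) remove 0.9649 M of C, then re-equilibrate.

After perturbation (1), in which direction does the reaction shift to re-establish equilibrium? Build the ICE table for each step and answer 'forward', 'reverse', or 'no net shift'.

Q₀ = 0.01381 vs Keq = 2633 ⇒ Q<K, forward
Step 1:
                  J         E         X         C
  init         4.19     8.301     1.619     1.983
  Δ          -1.816    -5.449     5.449     5.449
  eq          2.374     2.852     7.068     7.432
  solve Keq expr → x = 1.816; check Q = 2633
Then remove 0.9649 M of C.
Step 2:
                  J         E         X         C
  init        2.374     2.852     7.068     6.467
  Δ        -0.06596   -0.1979    0.1979    0.1979
  eq          2.308     2.654     7.266     6.665
  solve Keq expr → x = 0.06596; check Q = 2633

Direction: forward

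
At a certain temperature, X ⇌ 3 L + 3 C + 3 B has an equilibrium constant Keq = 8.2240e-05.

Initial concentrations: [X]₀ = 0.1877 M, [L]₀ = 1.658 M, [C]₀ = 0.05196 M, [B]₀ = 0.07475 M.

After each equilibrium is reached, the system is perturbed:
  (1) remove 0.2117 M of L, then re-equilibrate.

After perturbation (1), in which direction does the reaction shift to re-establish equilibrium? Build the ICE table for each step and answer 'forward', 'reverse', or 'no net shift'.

Q₀ = 1.4228e-06 vs Keq = 8.2240e-05 ⇒ Q<K, forward
Step 1:
                  X         L         C         B
  Initial    0.1877     1.658   0.05196   0.07475
  Change   -0.01855   0.05566   0.05566   0.05566
  Equil      0.1691     1.714    0.1076    0.1304
  solve Keq expr → x = 0.01855; check Q = 8.2240e-05
Then remove 0.2117 M of L.
Step 2:
                  X         L         C         B
  Initial    0.1691     1.502    0.1076    0.1304
  Change  -0.002474  0.007421  0.007421  0.007421
  Equil      0.1667     1.509     0.115    0.1378
  solve Keq expr → x = 0.002474; check Q = 8.2240e-05

Direction: forward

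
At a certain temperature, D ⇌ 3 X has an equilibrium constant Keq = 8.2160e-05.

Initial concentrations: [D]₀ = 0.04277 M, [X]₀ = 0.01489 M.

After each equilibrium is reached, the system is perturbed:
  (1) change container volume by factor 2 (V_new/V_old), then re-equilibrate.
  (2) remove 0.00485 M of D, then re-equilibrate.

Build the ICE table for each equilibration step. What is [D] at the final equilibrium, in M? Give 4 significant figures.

[D]_eq = 0.01541 M

Q₀ = 7.7187e-05 vs Keq = 8.2160e-05 ⇒ Q<K, forward
Step 1:
                    D           X
  I           0.04277     0.01489
  C       -1.0041e-04  3.0123e-04
  E           0.04267     0.01519
  solve Keq expr → x = 1.0041e-04; check Q = 8.2160e-05
Then change container volume by factor 2 (V_new/V_old).
Step 2:
                    D           X
  I           0.02133    0.007596
  C         -0.001397    0.004192
  E           0.01994     0.01179
  solve Keq expr → x = 0.001397; check Q = 8.2160e-05
Then remove 0.00485 M of D.
Step 3:
                    D           X
  I           0.01509     0.01179
  C        3.2325e-04 -9.6975e-04
  E           0.01541     0.01082
  solve Keq expr → x = -3.2325e-04; check Q = 8.2160e-05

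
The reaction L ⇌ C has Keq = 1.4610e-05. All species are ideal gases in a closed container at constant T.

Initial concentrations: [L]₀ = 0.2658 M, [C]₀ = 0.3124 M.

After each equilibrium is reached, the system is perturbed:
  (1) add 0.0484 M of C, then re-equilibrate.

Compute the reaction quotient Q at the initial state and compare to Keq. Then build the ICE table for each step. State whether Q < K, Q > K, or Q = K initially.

Q₀ = 1.175 vs Keq = 1.4610e-05 ⇒ Q>K, reverse
Step 1:
                  L         C
  init       0.2658    0.3124
  Δ          0.3124   -0.3124
  eq         0.5782 8.4474e-06
  solve Keq expr → x = -0.3124; check Q = 1.4610e-05
Then add 0.0484 M of C.
Step 2:
                  L         C
  init       0.5782   0.04841
  Δ          0.0484   -0.0484
  eq         0.6266 9.1545e-06
  solve Keq expr → x = -0.0484; check Q = 1.4610e-05

Q₀ = 1.175; Q > K (proceeds reverse)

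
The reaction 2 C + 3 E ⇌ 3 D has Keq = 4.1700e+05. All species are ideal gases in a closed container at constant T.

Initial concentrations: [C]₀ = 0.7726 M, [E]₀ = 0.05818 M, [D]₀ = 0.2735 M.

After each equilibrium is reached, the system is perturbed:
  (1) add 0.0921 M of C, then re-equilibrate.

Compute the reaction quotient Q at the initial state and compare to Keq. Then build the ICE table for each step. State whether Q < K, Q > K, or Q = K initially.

Q₀ = 174 vs Keq = 4.1700e+05 ⇒ Q<K, forward
Step 1:
                    C           E           D
  I            0.7726     0.05818      0.2735
  C          -0.03522    -0.05283     0.05283
  E            0.7374    0.005352      0.3263
  solve Keq expr → x = 0.01761; check Q = 4.1700e+05
Then add 0.0921 M of C.
Step 2:
                    C           E           D
  I            0.8295    0.005352      0.3263
  C       -2.6452e-04 -3.9678e-04  3.9678e-04
  E            0.8292    0.004955      0.3267
  solve Keq expr → x = 1.3226e-04; check Q = 4.1700e+05

Q₀ = 174; Q < K (proceeds forward)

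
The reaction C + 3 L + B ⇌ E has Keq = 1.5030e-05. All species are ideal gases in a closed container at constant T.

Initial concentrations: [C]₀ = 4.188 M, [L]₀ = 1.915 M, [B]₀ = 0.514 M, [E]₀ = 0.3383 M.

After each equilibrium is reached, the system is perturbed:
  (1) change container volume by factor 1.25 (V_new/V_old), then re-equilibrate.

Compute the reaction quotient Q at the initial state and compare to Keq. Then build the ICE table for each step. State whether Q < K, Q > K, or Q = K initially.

Q₀ = 0.02238 vs Keq = 1.5030e-05 ⇒ Q>K, reverse
Step 1:
                   C          L          B          E
  Initial      4.188      1.915      0.514     0.3383
  Change      0.3369      1.011     0.3369    -0.3369
  Equil        4.525      2.926     0.8509   0.001449
  solve Keq expr → x = -0.3369; check Q = 1.5030e-05
Then change container volume by factor 1.25 (V_new/V_old).
Step 2:
                   C          L          B          E
  Initial       3.62       2.34     0.6807   0.001159
  Change  6.8253e-04   0.002048 6.8253e-04 -6.8253e-04
  Equil        3.621      2.342     0.6814 4.7659e-04
  solve Keq expr → x = -6.8253e-04; check Q = 1.5030e-05

Q₀ = 0.02238; Q > K (proceeds reverse)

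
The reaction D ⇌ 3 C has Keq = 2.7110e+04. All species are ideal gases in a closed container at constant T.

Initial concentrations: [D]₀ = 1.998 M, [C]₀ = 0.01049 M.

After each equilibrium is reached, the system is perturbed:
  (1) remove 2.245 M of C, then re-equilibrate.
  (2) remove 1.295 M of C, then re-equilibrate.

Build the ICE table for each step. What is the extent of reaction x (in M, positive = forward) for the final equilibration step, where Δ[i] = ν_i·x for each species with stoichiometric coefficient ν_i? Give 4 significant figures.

Q₀ = 5.7774e-07 vs Keq = 2.7110e+04 ⇒ Q<K, forward
Step 1:
                    D           C
  init          1.998     0.01049
  Δ             -1.99        5.97
  eq         0.007891       5.981
  solve Keq expr → x = 1.99; check Q = 2.7110e+04
Then remove 2.245 M of C.
Step 2:
                    D           C
  init       0.007891       3.736
  Δ          -0.00594     0.01782
  eq         0.001951       3.754
  solve Keq expr → x = 0.00594; check Q = 2.7110e+04
Then remove 1.295 M of C.
Step 3:
                    D           C
  init       0.001951       2.459
  Δ           -0.0014    0.004199
  eq       5.5103e-04       2.463
  solve Keq expr → x = 0.0014; check Q = 2.7110e+04

x = 0.0014 M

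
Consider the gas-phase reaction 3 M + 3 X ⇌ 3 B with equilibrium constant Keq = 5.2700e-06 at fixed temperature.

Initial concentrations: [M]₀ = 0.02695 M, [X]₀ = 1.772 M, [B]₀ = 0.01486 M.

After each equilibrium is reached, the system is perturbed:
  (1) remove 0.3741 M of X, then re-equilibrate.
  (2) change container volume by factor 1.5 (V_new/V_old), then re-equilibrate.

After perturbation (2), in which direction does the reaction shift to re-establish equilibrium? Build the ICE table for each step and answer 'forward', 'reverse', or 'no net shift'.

Q₀ = 0.03013 vs Keq = 5.2700e-06 ⇒ Q>K, reverse
Step 1:
                    M           X           B
  Initial     0.02695       1.772     0.01486
  Change       0.0136      0.0136     -0.0136
  Equil       0.04055       1.786     0.00126
  solve Keq expr → x = -0.004533; check Q = 5.2700e-06
Then remove 0.3741 M of X.
Step 2:
                    M           X           B
  Initial     0.04055       1.411     0.00126
  Change   2.5748e-04  2.5748e-04 -2.5748e-04
  Equil       0.04081       1.412    0.001003
  solve Keq expr → x = -8.5826e-05; check Q = 5.2700e-06
Then change container volume by factor 1.5 (V_new/V_old).
Step 3:
                    M           X           B
  Initial      0.0272      0.9412  6.6836e-04
  Change   2.1909e-04  2.1909e-04 -2.1909e-04
  Equil       0.02742      0.9414  4.4927e-04
  solve Keq expr → x = -7.3031e-05; check Q = 5.2700e-06

Direction: reverse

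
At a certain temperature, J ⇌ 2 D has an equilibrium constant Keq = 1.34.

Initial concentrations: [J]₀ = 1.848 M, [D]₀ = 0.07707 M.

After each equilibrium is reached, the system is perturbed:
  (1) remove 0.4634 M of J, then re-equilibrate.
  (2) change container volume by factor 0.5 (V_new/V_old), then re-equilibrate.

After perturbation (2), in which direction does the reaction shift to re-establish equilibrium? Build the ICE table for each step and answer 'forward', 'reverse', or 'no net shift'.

Direction: reverse

Q₀ = 0.003214 vs Keq = 1.34 ⇒ Q<K, forward
Step 1:
                    J           D
  I             1.848     0.07707
  C           -0.6064       1.213
  E             1.242        1.29
  solve Keq expr → x = 0.6064; check Q = 1.34
Then remove 0.4634 M of J.
Step 2:
                    J           D
  I            0.7782        1.29
  C            0.1019     -0.2039
  E            0.8801       1.086
  solve Keq expr → x = -0.1019; check Q = 1.34
Then change container volume by factor 0.5 (V_new/V_old).
Step 3:
                    J           D
  I              1.76       2.172
  C            0.2628     -0.5255
  E             2.023       1.646
  solve Keq expr → x = -0.2628; check Q = 1.34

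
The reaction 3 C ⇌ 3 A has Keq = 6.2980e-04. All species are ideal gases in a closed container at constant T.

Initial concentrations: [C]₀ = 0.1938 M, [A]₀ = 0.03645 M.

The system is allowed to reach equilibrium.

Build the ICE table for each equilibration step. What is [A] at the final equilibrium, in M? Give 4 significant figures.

Q₀ = 0.006653 vs Keq = 6.2980e-04 ⇒ Q>K, reverse
Step 1:
                   C          A
  init        0.1938    0.03645
  Δ          0.01827   -0.01827
  eq          0.2121    0.01818
  solve Keq expr → x = -0.006091; check Q = 6.2980e-04

[A]_eq = 0.01818 M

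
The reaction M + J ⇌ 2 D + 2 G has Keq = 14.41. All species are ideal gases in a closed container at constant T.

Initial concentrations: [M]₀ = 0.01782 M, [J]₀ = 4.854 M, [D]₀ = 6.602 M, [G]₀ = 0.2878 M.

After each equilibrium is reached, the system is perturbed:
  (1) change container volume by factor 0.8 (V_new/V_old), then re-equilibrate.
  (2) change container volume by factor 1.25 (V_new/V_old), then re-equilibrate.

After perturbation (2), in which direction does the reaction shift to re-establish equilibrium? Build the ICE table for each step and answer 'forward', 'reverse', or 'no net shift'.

Direction: forward

Q₀ = 41.74 vs Keq = 14.41 ⇒ Q>K, reverse
Step 1:
                   M          J          D          G
  init       0.01782      4.854      6.602     0.2878
  Δ          0.01989    0.01989   -0.03979   -0.03979
  eq         0.03771      4.874      6.562      0.248
  solve Keq expr → x = -0.01989; check Q = 14.41
Then change container volume by factor 0.8 (V_new/V_old).
Step 2:
                   M          J          D          G
  init       0.04714      6.092      8.203       0.31
  Δ          0.01361    0.01361   -0.02722   -0.02722
  eq         0.06075      6.106      8.176     0.2828
  solve Keq expr → x = -0.01361; check Q = 14.41
Then change container volume by factor 1.25 (V_new/V_old).
Step 3:
                   M          J          D          G
  init        0.0486      4.885       6.54     0.2262
  Δ         -0.01089   -0.01089    0.02177    0.02177
  eq         0.03771      4.874      6.562      0.248
  solve Keq expr → x = 0.01089; check Q = 14.41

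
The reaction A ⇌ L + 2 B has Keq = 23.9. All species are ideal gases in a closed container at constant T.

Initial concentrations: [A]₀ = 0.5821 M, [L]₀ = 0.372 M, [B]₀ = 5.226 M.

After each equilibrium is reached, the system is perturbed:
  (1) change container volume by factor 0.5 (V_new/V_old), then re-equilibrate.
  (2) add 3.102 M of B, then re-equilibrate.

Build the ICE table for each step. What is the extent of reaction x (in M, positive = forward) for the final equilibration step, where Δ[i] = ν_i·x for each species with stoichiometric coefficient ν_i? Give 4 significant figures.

x = -0.1336 M

Q₀ = 17.45 vs Keq = 23.9 ⇒ Q<K, forward
Step 1:
                  A         L         B
  I          0.5821     0.372     5.226
  C        -0.06213   0.06213    0.1243
  E            0.52    0.4341      5.35
  solve Keq expr → x = 0.06213; check Q = 23.9
Then change container volume by factor 0.5 (V_new/V_old).
Step 2:
                  A         L         B
  I            1.04    0.8683      10.7
  C          0.4838   -0.4838   -0.9676
  E           1.524    0.3844     9.733
  solve Keq expr → x = -0.4838; check Q = 23.9
Then add 3.102 M of B.
Step 3:
                  A         L         B
  I           1.524    0.3844     12.83
  C          0.1336   -0.1336   -0.2673
  E           1.657    0.2508     12.57
  solve Keq expr → x = -0.1336; check Q = 23.9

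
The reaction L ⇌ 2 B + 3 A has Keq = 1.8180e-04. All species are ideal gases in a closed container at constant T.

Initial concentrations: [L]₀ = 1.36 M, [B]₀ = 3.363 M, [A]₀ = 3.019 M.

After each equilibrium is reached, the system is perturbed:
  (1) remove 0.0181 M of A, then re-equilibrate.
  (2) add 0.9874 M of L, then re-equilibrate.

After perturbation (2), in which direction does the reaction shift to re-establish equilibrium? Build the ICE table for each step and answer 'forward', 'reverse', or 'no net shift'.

Q₀ = 228.8 vs Keq = 1.8180e-04 ⇒ Q>K, reverse
Step 1:
                  L         B         A
  I            1.36     3.363     3.019
  C          0.9862    -1.972    -2.959
  E           2.346     1.391   0.06042
  solve Keq expr → x = -0.9862; check Q = 1.8180e-04
Then remove 0.0181 M of A.
Step 2:
                  L         B         A
  I           2.346     1.391   0.04232
  C       -0.005903   0.01181   0.01771
  E            2.34     1.402   0.06003
  solve Keq expr → x = 0.005903; check Q = 1.8180e-04
Then add 0.9874 M of L.
Step 3:
                  L         B         A
  I           3.328     1.402   0.06003
  C       -0.002434  0.004868  0.007301
  E           3.325     1.407   0.06733
  solve Keq expr → x = 0.002434; check Q = 1.8180e-04

Direction: forward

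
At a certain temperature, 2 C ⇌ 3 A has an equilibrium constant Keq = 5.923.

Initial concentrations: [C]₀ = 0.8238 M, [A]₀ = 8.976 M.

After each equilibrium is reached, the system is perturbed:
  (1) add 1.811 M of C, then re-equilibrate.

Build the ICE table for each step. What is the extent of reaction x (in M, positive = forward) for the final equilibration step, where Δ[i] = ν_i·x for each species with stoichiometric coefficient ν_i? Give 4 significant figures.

x = 0.2975 M

Q₀ = 1066 vs Keq = 5.923 ⇒ Q>K, reverse
Step 1:
                  C         A
  Initial    0.8238     8.976
  Change      3.023    -4.534
  Equil       3.847     4.442
  solve Keq expr → x = -1.511; check Q = 5.923
Then add 1.811 M of C.
Step 2:
                  C         A
  Initial     5.658     4.442
  Change    -0.5951    0.8926
  Equil       5.062     5.334
  solve Keq expr → x = 0.2975; check Q = 5.923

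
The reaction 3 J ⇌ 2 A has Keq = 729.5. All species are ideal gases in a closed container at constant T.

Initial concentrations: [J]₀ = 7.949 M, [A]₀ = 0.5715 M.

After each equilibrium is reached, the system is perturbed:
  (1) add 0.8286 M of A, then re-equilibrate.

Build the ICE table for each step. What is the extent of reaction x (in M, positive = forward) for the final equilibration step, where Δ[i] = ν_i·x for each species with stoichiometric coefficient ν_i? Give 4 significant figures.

x = -0.01094 M

Q₀ = 6.5027e-04 vs Keq = 729.5 ⇒ Q<K, forward
Step 1:
                    J           A
  init          7.949      0.5715
  Δ            -7.597       5.065
  eq           0.3518       5.636
  solve Keq expr → x = 2.532; check Q = 729.5
Then add 0.8286 M of A.
Step 2:
                    J           A
  init         0.3518       6.465
  Δ           0.03282    -0.02188
  eq           0.3846       6.443
  solve Keq expr → x = -0.01094; check Q = 729.5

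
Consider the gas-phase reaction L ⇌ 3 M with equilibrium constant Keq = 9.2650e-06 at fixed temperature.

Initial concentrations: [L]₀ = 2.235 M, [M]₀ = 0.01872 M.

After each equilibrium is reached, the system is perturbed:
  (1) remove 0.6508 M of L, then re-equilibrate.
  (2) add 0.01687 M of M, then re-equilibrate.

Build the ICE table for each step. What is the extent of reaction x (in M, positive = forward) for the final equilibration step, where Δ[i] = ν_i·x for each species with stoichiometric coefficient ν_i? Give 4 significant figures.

x = -0.005614 M

Q₀ = 2.9352e-06 vs Keq = 9.2650e-06 ⇒ Q<K, forward
Step 1:
                    L           M
  init          2.235     0.01872
  Δ          -0.00291    0.008729
  eq            2.232     0.02745
  solve Keq expr → x = 0.00291; check Q = 9.2650e-06
Then remove 0.6508 M of L.
Step 2:
                    L           M
  init          1.581     0.02745
  Δ        9.9142e-04   -0.002974
  eq            1.582     0.02447
  solve Keq expr → x = -9.9142e-04; check Q = 9.2650e-06
Then add 0.01687 M of M.
Step 3:
                    L           M
  init          1.582     0.04134
  Δ          0.005614    -0.01684
  eq            1.588      0.0245
  solve Keq expr → x = -0.005614; check Q = 9.2650e-06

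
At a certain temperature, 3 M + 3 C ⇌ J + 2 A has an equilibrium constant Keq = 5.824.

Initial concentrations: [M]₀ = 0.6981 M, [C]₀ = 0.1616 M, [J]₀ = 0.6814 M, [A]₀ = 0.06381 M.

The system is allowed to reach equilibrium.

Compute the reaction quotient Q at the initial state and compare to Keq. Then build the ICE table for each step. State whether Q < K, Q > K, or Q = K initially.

Q₀ = 1.932; Q < K (proceeds forward)

Q₀ = 1.932 vs Keq = 5.824 ⇒ Q<K, forward
Step 1:
                    M           C           J           A
  init         0.6981      0.1616      0.6814     0.06381
  Δ          -0.02531    -0.02531    0.008436     0.01687
  eq           0.6728      0.1363      0.6898     0.08068
  solve Keq expr → x = 0.008436; check Q = 5.824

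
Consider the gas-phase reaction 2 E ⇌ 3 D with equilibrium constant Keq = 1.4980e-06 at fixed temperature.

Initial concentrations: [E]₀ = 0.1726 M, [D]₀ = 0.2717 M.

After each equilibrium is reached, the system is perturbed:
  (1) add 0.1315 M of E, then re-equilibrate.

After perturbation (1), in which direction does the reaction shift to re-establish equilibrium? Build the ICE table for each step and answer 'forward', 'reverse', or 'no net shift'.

Direction: forward

Q₀ = 0.6733 vs Keq = 1.4980e-06 ⇒ Q>K, reverse
Step 1:
                   E          D
  Initial     0.1726     0.2717
  Change      0.1773     -0.266
  Equil       0.3499   0.005682
  solve Keq expr → x = -0.08867; check Q = 1.4980e-06
Then add 0.1315 M of E.
Step 2:
                   E          D
  Initial     0.4814   0.005682
  Change  -8.9192e-04   0.001338
  Equil       0.4806    0.00702
  solve Keq expr → x = 4.4596e-04; check Q = 1.4980e-06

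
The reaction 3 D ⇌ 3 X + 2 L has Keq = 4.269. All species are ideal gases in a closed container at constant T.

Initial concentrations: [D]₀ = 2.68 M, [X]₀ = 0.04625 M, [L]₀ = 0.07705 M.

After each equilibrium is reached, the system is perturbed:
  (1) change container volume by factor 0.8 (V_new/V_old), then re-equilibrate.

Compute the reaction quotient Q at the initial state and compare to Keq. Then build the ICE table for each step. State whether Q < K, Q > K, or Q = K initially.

Q₀ = 3.0512e-08 vs Keq = 4.269 ⇒ Q<K, forward
Step 1:
                   D          X          L
  I             2.68    0.04625    0.07705
  C           -1.586      1.586      1.057
  E            1.094      1.632      1.134
  solve Keq expr → x = 0.5286; check Q = 4.269
Then change container volume by factor 0.8 (V_new/V_old).
Step 2:
                   D          X          L
  I            1.368       2.04      1.418
  C          0.09727   -0.09727   -0.06484
  E            1.465      1.943      1.353
  solve Keq expr → x = -0.03242; check Q = 4.269

Q₀ = 3.0512e-08; Q < K (proceeds forward)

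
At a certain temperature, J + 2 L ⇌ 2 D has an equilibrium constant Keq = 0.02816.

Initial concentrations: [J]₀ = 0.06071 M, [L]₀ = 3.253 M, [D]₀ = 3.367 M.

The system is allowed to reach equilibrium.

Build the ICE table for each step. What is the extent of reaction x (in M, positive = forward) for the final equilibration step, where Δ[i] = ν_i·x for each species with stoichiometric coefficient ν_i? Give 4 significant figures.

Q₀ = 17.65 vs Keq = 0.02816 ⇒ Q>K, reverse
Step 1:
                   J          L          D
  Initial    0.06071      3.253      3.367
  Change       1.165       2.33      -2.33
  Equil        1.226      5.583      1.037
  solve Keq expr → x = -1.165; check Q = 0.02816

x = -1.165 M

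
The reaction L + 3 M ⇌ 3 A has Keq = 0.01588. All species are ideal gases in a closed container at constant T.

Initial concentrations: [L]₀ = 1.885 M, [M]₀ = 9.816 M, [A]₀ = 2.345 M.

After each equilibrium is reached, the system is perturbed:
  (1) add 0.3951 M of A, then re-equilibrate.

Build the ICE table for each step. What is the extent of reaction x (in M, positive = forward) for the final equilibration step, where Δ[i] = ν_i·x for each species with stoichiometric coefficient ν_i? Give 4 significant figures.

Q₀ = 0.007233 vs Keq = 0.01588 ⇒ Q<K, forward
Step 1:
                  L         M         A
  init        1.885     9.816     2.345
  Δ         -0.1576   -0.4728    0.4728
  eq          1.727     9.343     2.818
  solve Keq expr → x = 0.1576; check Q = 0.01588
Then add 0.3951 M of A.
Step 2:
                  L         M         A
  init        1.727     9.343     3.213
  Δ         0.08869    0.2661   -0.2661
  eq          1.816     9.609     2.947
  solve Keq expr → x = -0.08869; check Q = 0.01588

x = -0.08869 M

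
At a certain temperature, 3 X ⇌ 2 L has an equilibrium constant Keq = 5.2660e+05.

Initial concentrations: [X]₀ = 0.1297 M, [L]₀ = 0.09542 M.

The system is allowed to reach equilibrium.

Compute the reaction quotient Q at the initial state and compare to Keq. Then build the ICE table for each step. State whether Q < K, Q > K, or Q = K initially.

Q₀ = 4.173; Q < K (proceeds forward)

Q₀ = 4.173 vs Keq = 5.2660e+05 ⇒ Q<K, forward
Step 1:
                    X           L
  Initial      0.1297     0.09542
  Change      -0.1258     0.08384
  Equil      0.003937      0.1793
  solve Keq expr → x = 0.04192; check Q = 5.2660e+05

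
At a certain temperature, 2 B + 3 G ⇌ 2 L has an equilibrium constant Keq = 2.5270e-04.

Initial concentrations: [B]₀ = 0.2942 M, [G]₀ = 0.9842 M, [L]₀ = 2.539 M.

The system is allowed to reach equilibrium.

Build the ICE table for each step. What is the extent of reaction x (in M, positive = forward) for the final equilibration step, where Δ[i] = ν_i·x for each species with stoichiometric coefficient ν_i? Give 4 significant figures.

Q₀ = 78.12 vs Keq = 2.5270e-04 ⇒ Q>K, reverse
Step 1:
                   B          G          L
  Initial     0.2942     0.9842      2.539
  Change        2.19      3.286      -2.19
  Equil        2.485       4.27     0.3485
  solve Keq expr → x = -1.095; check Q = 2.5270e-04

x = -1.095 M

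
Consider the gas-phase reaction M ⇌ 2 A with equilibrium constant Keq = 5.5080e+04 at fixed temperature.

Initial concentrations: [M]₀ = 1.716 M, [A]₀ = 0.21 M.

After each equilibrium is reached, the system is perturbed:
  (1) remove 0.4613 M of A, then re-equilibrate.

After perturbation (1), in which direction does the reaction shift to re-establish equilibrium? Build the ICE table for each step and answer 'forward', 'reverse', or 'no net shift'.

Direction: forward

Q₀ = 0.0257 vs Keq = 5.5080e+04 ⇒ Q<K, forward
Step 1:
                   M          A
  Initial      1.716       0.21
  Change      -1.716      3.432
  Equil   2.4075e-04      3.642
  solve Keq expr → x = 1.716; check Q = 5.5080e+04
Then remove 0.4613 M of A.
Step 2:
                   M          A
  Initial 2.4075e-04       3.18
  Change  -5.7119e-05 1.1424e-04
  Equil   1.8363e-04       3.18
  solve Keq expr → x = 5.7119e-05; check Q = 5.5080e+04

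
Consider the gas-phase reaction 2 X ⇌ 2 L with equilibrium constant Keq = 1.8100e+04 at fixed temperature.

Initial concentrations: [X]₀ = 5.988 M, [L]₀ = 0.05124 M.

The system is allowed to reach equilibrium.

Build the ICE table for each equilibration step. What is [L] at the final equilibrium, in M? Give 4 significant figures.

[L]_eq = 5.995 M

Q₀ = 7.3224e-05 vs Keq = 1.8100e+04 ⇒ Q<K, forward
Step 1:
                    X           L
  Initial       5.988     0.05124
  Change       -5.943       5.943
  Equil       0.04456       5.995
  solve Keq expr → x = 2.972; check Q = 1.8100e+04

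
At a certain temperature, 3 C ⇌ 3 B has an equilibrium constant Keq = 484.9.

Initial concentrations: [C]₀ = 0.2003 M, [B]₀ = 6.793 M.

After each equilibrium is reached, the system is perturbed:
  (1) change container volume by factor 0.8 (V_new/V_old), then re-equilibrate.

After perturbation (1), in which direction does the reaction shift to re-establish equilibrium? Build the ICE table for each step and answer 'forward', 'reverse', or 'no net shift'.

Q₀ = 3.9007e+04 vs Keq = 484.9 ⇒ Q>K, reverse
Step 1:
                   C          B
  init        0.2003      6.793
  Δ           0.5893    -0.5893
  eq          0.7896      6.204
  solve Keq expr → x = -0.1964; check Q = 484.9
Then change container volume by factor 0.8 (V_new/V_old).
Step 2:
                   C          B
  init        0.9871      7.755
  Δ                0          0
  eq          0.9871      7.755
  solve Keq expr → x = 0; check Q = 484.9

Direction: no net shift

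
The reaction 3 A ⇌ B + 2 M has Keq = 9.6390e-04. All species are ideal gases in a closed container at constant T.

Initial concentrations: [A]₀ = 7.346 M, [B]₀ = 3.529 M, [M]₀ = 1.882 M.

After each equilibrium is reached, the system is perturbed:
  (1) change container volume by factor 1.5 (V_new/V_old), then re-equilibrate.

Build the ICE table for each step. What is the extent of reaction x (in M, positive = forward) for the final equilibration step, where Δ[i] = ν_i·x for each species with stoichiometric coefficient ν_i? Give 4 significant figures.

Q₀ = 0.03153 vs Keq = 9.6390e-04 ⇒ Q>K, reverse
Step 1:
                    A           B           M
  Initial       7.346       3.529       1.882
  Change        2.031     -0.6771      -1.354
  Equil         9.377       2.852      0.5279
  solve Keq expr → x = -0.6771; check Q = 9.6390e-04
Then change container volume by factor 1.5 (V_new/V_old).
Step 2:
                    A           B           M
  Initial       6.251       1.901      0.3519
  Change            0           0           0
  Equil         6.251       1.901      0.3519
  solve Keq expr → x = 0; check Q = 9.6390e-04

x = 0 M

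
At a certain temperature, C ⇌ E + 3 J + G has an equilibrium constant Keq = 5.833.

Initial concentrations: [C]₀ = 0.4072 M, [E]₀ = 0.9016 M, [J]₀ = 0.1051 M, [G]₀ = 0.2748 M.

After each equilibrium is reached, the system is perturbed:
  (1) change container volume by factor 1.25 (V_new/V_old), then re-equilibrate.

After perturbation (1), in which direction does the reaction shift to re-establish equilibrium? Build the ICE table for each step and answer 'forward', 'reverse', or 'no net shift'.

Q₀ = 7.0637e-04 vs Keq = 5.833 ⇒ Q<K, forward
Step 1:
                    C           E           J           G
  init         0.4072      0.9016      0.1051      0.2748
  Δ           -0.2945      0.2945      0.8834      0.2945
  eq           0.1127       1.196      0.9885      0.5693
  solve Keq expr → x = 0.2945; check Q = 5.833
Then change container volume by factor 1.25 (V_new/V_old).
Step 2:
                    C           E           J           G
  init        0.09019      0.9568      0.7908      0.4554
  Δ          -0.03232     0.03232     0.09697     0.03232
  eq          0.05787      0.9892      0.8878      0.4877
  solve Keq expr → x = 0.03232; check Q = 5.833

Direction: forward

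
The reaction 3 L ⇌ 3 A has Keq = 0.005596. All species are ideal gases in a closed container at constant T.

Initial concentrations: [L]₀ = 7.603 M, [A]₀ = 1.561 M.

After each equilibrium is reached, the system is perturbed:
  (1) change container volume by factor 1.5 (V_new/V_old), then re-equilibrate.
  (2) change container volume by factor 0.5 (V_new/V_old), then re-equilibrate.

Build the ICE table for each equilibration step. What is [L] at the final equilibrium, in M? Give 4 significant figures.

Q₀ = 0.008655 vs Keq = 0.005596 ⇒ Q>K, reverse
Step 1:
                   L          A
  I            7.603      1.561
  C           0.1793    -0.1793
  E            7.782      1.382
  solve Keq expr → x = -0.05978; check Q = 0.005596
Then change container volume by factor 1.5 (V_new/V_old).
Step 2:
                   L          A
  I            5.188     0.9211
  C                0          0
  E            5.188     0.9211
  solve Keq expr → x = 0; check Q = 0.005596
Then change container volume by factor 0.5 (V_new/V_old).
Step 3:
                   L          A
  I            10.38      1.842
  C                0          0
  E            10.38      1.842
  solve Keq expr → x = 0; check Q = 0.005596

[L]_eq = 10.38 M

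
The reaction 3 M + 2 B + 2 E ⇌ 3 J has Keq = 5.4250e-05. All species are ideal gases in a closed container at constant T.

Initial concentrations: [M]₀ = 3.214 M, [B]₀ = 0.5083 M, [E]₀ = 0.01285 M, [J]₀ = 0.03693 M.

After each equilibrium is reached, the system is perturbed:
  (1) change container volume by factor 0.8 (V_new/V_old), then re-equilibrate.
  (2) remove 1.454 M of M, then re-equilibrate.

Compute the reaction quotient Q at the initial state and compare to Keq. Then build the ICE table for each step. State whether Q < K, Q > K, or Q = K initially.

Q₀ = 0.03556; Q > K (proceeds reverse)

Q₀ = 0.03556 vs Keq = 5.4250e-05 ⇒ Q>K, reverse
Step 1:
                    M           B           E           J
  init          3.214      0.5083     0.01285     0.03693
  Δ           0.02884     0.01923     0.01923    -0.02884
  eq            3.243      0.5275     0.03208    0.008091
  solve Keq expr → x = -0.009613; check Q = 5.4250e-05
Then change container volume by factor 0.8 (V_new/V_old).
Step 2:
                    M           B           E           J
  init          4.054      0.6594     0.04009     0.01011
  Δ          -0.00301   -0.002007   -0.002007     0.00301
  eq            4.051      0.6574     0.03809     0.01312
  solve Keq expr → x = 0.001003; check Q = 5.4250e-05
Then remove 1.454 M of M.
Step 3:
                    M           B           E           J
  init          2.597      0.6574     0.03809     0.01312
  Δ          0.004258    0.002839    0.002839   -0.004258
  eq            2.601      0.6602     0.04093    0.008866
  solve Keq expr → x = -0.001419; check Q = 5.4250e-05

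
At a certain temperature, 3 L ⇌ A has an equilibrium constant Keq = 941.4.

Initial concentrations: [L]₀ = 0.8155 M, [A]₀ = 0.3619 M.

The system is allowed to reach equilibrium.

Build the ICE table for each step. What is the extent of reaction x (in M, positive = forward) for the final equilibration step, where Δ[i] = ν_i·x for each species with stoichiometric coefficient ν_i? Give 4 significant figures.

Q₀ = 0.6673 vs Keq = 941.4 ⇒ Q<K, forward
Step 1:
                  L         A
  Initial    0.8155    0.3619
  Change    -0.7292    0.2431
  Equil      0.0863     0.605
  solve Keq expr → x = 0.2431; check Q = 941.4

x = 0.2431 M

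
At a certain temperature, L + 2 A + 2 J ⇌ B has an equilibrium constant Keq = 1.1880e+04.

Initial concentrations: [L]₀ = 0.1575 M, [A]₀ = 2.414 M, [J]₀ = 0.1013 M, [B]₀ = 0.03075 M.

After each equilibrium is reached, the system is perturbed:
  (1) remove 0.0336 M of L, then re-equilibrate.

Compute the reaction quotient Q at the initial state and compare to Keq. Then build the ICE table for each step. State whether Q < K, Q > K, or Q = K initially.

Q₀ = 3.265; Q < K (proceeds forward)

Q₀ = 3.265 vs Keq = 1.1880e+04 ⇒ Q<K, forward
Step 1:
                  L         A         J         B
  Initial    0.1575     2.414    0.1013   0.03075
  Change   -0.04895  -0.09791  -0.09791   0.04895
  Equil      0.1085     2.316  0.003394    0.0797
  solve Keq expr → x = 0.04895; check Q = 1.1880e+04
Then remove 0.0336 M of L.
Step 2:
                  L         A         J         B
  Initial   0.07495     2.316  0.003394    0.0797
  Change  3.3586e-04 6.7173e-04 6.7173e-04 -3.3586e-04
  Equil     0.07528     2.317  0.004066   0.07937
  solve Keq expr → x = -3.3586e-04; check Q = 1.1880e+04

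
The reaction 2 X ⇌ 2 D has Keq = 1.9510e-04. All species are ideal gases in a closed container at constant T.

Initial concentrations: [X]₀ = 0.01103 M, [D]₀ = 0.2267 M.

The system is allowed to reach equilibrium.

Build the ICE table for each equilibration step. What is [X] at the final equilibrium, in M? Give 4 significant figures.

Q₀ = 422.4 vs Keq = 1.9510e-04 ⇒ Q>K, reverse
Step 1:
                   X          D
  I          0.01103     0.2267
  C           0.2234    -0.2234
  E           0.2345   0.003275
  solve Keq expr → x = -0.1117; check Q = 1.9510e-04

[X]_eq = 0.2345 M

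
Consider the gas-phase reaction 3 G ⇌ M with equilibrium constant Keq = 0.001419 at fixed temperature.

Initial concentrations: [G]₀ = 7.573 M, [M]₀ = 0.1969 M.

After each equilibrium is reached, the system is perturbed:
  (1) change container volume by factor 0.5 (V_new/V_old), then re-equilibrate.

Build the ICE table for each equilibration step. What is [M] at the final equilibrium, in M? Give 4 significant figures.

[M]_eq = 1.82 M

Q₀ = 4.5336e-04 vs Keq = 0.001419 ⇒ Q<K, forward
Step 1:
                   G          M
  Initial      7.573     0.1969
  Change     -0.7572     0.2524
  Equil        6.816     0.4493
  solve Keq expr → x = 0.2524; check Q = 0.001419
Then change container volume by factor 0.5 (V_new/V_old).
Step 2:
                   G          M
  Initial      13.63     0.8986
  Change      -2.766     0.9219
  Equil        10.87       1.82
  solve Keq expr → x = 0.9219; check Q = 0.001419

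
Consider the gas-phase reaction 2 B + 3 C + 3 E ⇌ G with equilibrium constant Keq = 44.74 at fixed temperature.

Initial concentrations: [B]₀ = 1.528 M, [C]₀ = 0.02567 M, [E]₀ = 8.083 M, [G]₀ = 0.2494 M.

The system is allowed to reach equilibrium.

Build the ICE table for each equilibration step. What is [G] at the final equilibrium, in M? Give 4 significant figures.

[G]_eq = 0.2524 M

Q₀ = 11.96 vs Keq = 44.74 ⇒ Q<K, forward
Step 1:
                   B          C          E          G
  init         1.528    0.02567      8.083     0.2494
  Δ        -0.006004  -0.009006  -0.009006   0.003002
  eq           1.522    0.01666      8.074     0.2524
  solve Keq expr → x = 0.003002; check Q = 44.74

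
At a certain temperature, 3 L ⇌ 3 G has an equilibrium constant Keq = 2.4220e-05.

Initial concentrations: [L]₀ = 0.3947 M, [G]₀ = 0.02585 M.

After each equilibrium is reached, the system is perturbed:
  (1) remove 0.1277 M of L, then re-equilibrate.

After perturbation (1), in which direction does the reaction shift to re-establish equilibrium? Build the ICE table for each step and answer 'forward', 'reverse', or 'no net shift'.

Q₀ = 2.8092e-04 vs Keq = 2.4220e-05 ⇒ Q>K, reverse
Step 1:
                    L           G
  init         0.3947     0.02585
  Δ           0.01402    -0.01402
  eq           0.4087     0.01183
  solve Keq expr → x = -0.004675; check Q = 2.4220e-05
Then remove 0.1277 M of L.
Step 2:
                    L           G
  init          0.281     0.01183
  Δ          0.003591   -0.003591
  eq           0.2846    0.008235
  solve Keq expr → x = -0.001197; check Q = 2.4220e-05

Direction: reverse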